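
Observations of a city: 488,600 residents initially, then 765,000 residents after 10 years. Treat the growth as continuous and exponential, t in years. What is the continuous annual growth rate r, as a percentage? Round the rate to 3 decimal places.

r ≈ 4.483% per year

765000 = 488600 · e^(r·10)
e^(10r) = 765000/488600 = 1.5657
r = ln(1.5657) / 10 = 0.44833 / 10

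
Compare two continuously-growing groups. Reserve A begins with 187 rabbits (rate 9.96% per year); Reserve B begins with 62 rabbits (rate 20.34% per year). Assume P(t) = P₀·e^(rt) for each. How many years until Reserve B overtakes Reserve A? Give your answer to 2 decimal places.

t ≈ 10.64 years

187·e^(0.0996t) = 62·e^(0.2034t)
187/62 = e^((0.2034 − 0.0996)t) → ln(3.01613) = 0.1038·t
t = 1.10397 / 0.1038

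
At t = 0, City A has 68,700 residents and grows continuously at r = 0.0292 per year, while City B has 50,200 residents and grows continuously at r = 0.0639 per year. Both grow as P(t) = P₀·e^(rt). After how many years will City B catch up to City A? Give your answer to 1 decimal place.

t ≈ 9.0 years

68700·e^(0.0292t) = 50200·e^(0.0639t)
68700/50200 = e^((0.0639 − 0.0292)t) → ln(1.36853) = 0.0347·t
t = 0.31373 / 0.0347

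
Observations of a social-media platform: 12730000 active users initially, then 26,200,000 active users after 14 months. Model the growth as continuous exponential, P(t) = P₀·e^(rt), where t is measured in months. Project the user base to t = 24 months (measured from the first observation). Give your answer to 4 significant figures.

r = ln(26200000/12730000) / 14 ≈ 0.051557 per month
P(24) = 12730000 · e^(0.051557·24) = 12730000 · 3.44653 ≈ 43874329.93

≈ 43,870,000 active users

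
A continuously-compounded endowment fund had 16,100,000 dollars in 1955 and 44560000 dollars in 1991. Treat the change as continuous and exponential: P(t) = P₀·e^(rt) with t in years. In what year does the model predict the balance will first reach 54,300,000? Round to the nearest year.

r = ln(44560000/16100000) / 36 = 1.01802/36 ≈ 0.028278 per year
t = ln(54300000/16100000) / r = 1.2157/0.028278 ≈ 42.99 years after 1955

year 1998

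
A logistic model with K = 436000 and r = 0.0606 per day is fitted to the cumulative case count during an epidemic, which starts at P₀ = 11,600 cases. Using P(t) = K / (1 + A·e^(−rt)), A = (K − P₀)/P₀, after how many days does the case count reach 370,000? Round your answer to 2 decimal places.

t ≈ 87.85 days

A = (436000 − 11600)/11600 = 36.58621
370000 = 436000/(1 + 36.58621·e^(−0.0606t)) → 1 + 36.58621·e^(−0.0606t) = 1.17838
e^(−0.0606t) = 0.004876 → t = ln(205.10449)/0.0606 = 5.32352/0.0606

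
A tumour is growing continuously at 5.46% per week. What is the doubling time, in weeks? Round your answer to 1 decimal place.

doubling time = ln(2) / |r| = 0.69315 / 0.0546

doubling time ≈ 12.7 weeks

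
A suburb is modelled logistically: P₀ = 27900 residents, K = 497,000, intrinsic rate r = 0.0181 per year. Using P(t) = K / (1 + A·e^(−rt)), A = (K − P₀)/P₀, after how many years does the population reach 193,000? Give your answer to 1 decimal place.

t ≈ 130.8 years

A = (497000 − 27900)/27900 = 16.81362
193000 = 497000/(1 + 16.81362·e^(−0.0181t)) → 1 + 16.81362·e^(−0.0181t) = 2.57513
e^(−0.0181t) = 0.093682 → t = ln(10.67444)/0.0181 = 2.36785/0.0181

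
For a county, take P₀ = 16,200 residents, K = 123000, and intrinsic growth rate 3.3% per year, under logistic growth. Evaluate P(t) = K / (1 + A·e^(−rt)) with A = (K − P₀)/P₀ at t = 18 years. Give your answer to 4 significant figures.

A = (123000 − 16200)/16200 = 6.59259
P(18) = 123000 / (1 + 6.59259·e^(−0.033·18)) = 123000 / (1 + 6.59259·0.552114)
= 123000 / 4.63987 ≈ 26509.39

≈ 26,510 residents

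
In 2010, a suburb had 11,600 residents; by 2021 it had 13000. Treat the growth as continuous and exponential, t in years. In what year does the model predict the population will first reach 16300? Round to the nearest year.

year 2043

r = ln(13000/11600) / 11 = 0.11394/11 ≈ 0.010359 per year
t = ln(16300/11600) / r = 0.34016/0.010359 ≈ 32.84 years after 2010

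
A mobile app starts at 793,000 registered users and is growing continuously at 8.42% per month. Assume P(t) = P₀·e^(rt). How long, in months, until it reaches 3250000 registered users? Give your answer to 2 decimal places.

3250000 = 793000 · e^(0.0842·t)
t = ln(3250000/793000) / 0.0842 = ln(4.09836) / 0.0842 = 1.41059 / 0.0842

t ≈ 16.75 months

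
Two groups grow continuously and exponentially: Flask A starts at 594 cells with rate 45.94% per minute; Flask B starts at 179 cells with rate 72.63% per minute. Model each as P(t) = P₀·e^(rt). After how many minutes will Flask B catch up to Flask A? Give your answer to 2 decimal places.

594·e^(0.4594t) = 179·e^(0.7263t)
594/179 = e^((0.7263 − 0.4594)t) → ln(3.31844) = 0.2669·t
t = 1.19949 / 0.2669

t ≈ 4.49 minutes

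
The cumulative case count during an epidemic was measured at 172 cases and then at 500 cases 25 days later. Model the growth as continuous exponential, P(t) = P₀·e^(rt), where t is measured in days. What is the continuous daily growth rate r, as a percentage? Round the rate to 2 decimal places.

r ≈ 4.27% per day

500 = 172 · e^(r·25)
e^(25r) = 500/172 = 2.90698
r = ln(2.90698) / 25 = 1.06711 / 25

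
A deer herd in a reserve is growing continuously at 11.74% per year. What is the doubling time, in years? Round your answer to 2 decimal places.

doubling time = ln(2) / |r| = 0.69315 / 0.1174

doubling time ≈ 5.90 years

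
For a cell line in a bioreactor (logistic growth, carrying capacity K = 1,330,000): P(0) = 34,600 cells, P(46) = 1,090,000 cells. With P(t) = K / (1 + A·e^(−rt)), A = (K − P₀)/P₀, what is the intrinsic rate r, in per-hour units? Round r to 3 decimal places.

r ≈ 0.112 per hour

A = (1330000 − 34600)/34600 = 37.43931
1090000 = 1330000/(1 + 37.43931·e^(−r·46)) → e^(−46r) = (1.22018 − 1)/37.43931 = 0.005881
r = −ln(0.005881)/46 = 5.13602/46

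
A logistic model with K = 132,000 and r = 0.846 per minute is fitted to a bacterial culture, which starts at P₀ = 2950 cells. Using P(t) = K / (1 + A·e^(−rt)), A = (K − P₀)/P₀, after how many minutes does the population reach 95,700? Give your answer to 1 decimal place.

t ≈ 5.6 minutes

A = (132000 − 2950)/2950 = 43.74576
95700 = 132000/(1 + 43.74576·e^(−0.846t)) → 1 + 43.74576·e^(−0.846t) = 1.37931
e^(−0.846t) = 0.008671 → t = ln(115.32974)/0.846 = 4.7478/0.846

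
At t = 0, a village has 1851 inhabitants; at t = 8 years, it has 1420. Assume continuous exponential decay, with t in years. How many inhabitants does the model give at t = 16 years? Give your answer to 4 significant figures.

r = ln(1420/1851) / 8 ≈ -0.033134 per year
P(16) = 1851 · e^(-0.033134·16) = 1851 · 0.58852 ≈ 1089.36

≈ 1,089 inhabitants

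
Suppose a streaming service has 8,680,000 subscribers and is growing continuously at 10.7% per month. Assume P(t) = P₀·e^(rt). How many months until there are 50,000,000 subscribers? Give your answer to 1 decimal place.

t ≈ 16.4 months

50000000 = 8680000 · e^(0.107·t)
t = ln(50000000/8680000) / 0.107 = ln(5.76037) / 0.107 = 1.751 / 0.107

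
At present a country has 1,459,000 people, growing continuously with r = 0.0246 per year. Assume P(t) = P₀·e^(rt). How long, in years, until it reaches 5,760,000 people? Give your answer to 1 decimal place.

5760000 = 1459000 · e^(0.0246·t)
t = ln(5760000/1459000) / 0.0246 = ln(3.94791) / 0.0246 = 1.37319 / 0.0246

t ≈ 55.8 years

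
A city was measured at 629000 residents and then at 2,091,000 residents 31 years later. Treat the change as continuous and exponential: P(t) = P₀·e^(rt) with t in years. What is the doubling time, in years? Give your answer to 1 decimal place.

r = ln(2091000/629000) / 31 = ln(3.32432) / 31 ≈ 0.038751 per year
doubling time = ln 2 / |r| = 0.69315 / 0.038751

doubling time ≈ 17.9 years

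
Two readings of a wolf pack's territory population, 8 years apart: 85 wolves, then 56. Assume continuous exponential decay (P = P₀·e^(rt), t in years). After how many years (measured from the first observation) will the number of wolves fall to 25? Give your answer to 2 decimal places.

r = ln(56/85) / 8 ≈ -0.052162 per year
t = ln(25/85) / r = -1.22378 / -0.052162 ≈ 23.461

t ≈ 23.46 years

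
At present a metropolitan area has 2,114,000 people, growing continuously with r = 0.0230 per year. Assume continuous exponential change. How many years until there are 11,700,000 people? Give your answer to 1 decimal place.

t ≈ 74.4 years

11700000 = 2114000 · e^(0.023·t)
t = ln(11700000/2114000) / 0.023 = ln(5.53453) / 0.023 = 1.71101 / 0.023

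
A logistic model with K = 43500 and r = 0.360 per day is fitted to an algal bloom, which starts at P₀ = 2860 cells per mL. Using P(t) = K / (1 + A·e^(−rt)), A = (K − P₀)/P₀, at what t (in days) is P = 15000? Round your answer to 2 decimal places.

t ≈ 5.59 days

A = (43500 − 2860)/2860 = 14.20979
15000 = 43500/(1 + 14.20979·e^(−0.36t)) → 1 + 14.20979·e^(−0.36t) = 2.9
e^(−0.36t) = 0.133711 → t = ln(7.47884)/0.36 = 2.01208/0.36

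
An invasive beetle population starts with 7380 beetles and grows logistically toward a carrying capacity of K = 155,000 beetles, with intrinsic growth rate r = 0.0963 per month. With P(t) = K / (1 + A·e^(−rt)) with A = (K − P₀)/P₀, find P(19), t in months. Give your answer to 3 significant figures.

A = (155000 − 7380)/7380 = 20.00271
P(19) = 155000 / (1 + 20.00271·e^(−0.0963·19)) = 155000 / (1 + 20.00271·0.160462)
= 155000 / 4.20967 ≈ 36820

≈ 36,800 beetles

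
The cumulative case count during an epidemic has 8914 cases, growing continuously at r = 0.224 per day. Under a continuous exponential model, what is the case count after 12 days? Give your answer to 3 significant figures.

≈ 131,000 cases

P(12) = 8914 · e^(0.224·12) = 8914 · e^(2.688)
= 8914 · 14.70224 ≈ 131055.79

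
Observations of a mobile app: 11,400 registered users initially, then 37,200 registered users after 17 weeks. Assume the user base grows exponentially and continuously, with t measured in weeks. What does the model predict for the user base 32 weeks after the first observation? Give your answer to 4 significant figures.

≈ 105,600 registered users

r = ln(37200/11400) / 17 ≈ 0.06957 per week
P(32) = 11400 · e^(0.06957·32) = 11400 · 9.26506 ≈ 105621.67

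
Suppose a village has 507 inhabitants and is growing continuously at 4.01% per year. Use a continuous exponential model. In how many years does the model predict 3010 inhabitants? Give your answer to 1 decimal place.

t ≈ 44.4 years

3010 = 507 · e^(0.0401·t)
t = ln(3010/507) / 0.0401 = ln(5.93688) / 0.0401 = 1.78118 / 0.0401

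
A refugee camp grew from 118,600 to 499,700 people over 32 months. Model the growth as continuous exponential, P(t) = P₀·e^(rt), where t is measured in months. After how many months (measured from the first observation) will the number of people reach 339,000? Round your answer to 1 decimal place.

r = ln(499700/118600) / 32 ≈ 0.044945 per month
t = ln(339000/118600) / r = 1.05024 / 0.044945 ≈ 23.367

t ≈ 23.4 months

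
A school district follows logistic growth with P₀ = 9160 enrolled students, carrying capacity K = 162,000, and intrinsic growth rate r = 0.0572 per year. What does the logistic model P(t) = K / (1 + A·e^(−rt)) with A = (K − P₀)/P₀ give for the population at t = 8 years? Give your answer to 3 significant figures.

≈ 14,000 enrolled students

A = (162000 − 9160)/9160 = 16.68559
P(8) = 162000 / (1 + 16.68559·e^(−0.0572·8)) = 162000 / (1 + 16.68559·0.632801)
= 162000 / 11.55865 ≈ 14015.48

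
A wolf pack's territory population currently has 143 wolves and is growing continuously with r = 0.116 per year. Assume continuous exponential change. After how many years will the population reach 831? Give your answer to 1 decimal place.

831 = 143 · e^(0.116·t)
t = ln(831/143) / 0.116 = ln(5.81119) / 0.116 = 1.75979 / 0.116

t ≈ 15.2 years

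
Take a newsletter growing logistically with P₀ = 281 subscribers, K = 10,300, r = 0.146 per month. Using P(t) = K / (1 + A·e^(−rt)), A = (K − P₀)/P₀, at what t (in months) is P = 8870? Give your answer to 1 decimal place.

t ≈ 37.0 months

A = (10300 − 281)/281 = 35.6548
8870 = 10300/(1 + 35.6548·e^(−0.146t)) → 1 + 35.6548·e^(−0.146t) = 1.16122
e^(−0.146t) = 0.004522 → t = ln(221.15952)/0.146 = 5.39888/0.146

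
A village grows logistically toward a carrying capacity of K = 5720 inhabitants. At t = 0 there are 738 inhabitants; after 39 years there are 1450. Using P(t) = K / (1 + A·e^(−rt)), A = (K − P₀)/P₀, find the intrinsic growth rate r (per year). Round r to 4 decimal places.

r ≈ 0.0213 per year

A = (5720 − 738)/738 = 6.75068
1450 = 5720/(1 + 6.75068·e^(−r·39)) → e^(−39r) = (3.94483 − 1)/6.75068 = 0.436227
r = −ln(0.436227)/39 = 0.82959/39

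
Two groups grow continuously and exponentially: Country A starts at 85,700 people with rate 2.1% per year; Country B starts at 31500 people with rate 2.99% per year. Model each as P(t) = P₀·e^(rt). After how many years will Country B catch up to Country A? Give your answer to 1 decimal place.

t ≈ 112.5 years

85700·e^(0.021t) = 31500·e^(0.0299t)
85700/31500 = e^((0.0299 − 0.021)t) → ln(2.72063) = 0.0089·t
t = 1.00087 / 0.0089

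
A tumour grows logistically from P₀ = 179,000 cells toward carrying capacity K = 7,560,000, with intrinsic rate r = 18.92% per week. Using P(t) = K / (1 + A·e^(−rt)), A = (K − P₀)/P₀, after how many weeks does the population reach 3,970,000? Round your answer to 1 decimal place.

A = (7560000 − 179000)/179000 = 41.23464
3970000 = 7560000/(1 + 41.23464·e^(−0.1892t)) → 1 + 41.23464·e^(−0.1892t) = 1.90428
e^(−0.1892t) = 0.02193 → t = ln(45.59931)/0.1892 = 3.81989/0.1892

t ≈ 20.2 weeks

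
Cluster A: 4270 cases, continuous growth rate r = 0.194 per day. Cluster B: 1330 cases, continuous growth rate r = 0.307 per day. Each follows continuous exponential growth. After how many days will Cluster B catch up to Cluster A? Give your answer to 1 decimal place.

4270·e^(0.194t) = 1330·e^(0.307t)
4270/1330 = e^((0.307 − 0.194)t) → ln(3.21053) = 0.113·t
t = 1.16643 / 0.113

t ≈ 10.3 days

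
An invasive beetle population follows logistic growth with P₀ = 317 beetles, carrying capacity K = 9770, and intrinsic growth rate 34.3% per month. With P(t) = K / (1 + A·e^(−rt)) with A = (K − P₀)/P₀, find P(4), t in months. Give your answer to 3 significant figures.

≈ 1,140 beetles

A = (9770 − 317)/317 = 29.82019
P(4) = 9770 / (1 + 29.82019·e^(−0.343·4)) = 9770 / (1 + 29.82019·0.253599)
= 9770 / 8.56238 ≈ 1141.04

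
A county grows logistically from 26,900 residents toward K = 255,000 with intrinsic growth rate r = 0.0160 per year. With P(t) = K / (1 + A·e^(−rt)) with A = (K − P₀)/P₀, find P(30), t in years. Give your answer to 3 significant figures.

A = (255000 − 26900)/26900 = 8.47955
P(30) = 255000 / (1 + 8.47955·e^(−0.016·30)) = 255000 / (1 + 8.47955·0.618783)
= 255000 / 6.24701 ≈ 40819.55

≈ 40,800 residents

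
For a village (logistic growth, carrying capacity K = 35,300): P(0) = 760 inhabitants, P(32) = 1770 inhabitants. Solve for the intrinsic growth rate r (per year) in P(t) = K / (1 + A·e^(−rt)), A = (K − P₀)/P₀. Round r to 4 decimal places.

r ≈ 0.0273 per year

A = (35300 − 760)/760 = 45.44737
1770 = 35300/(1 + 45.44737·e^(−r·32)) → e^(−32r) = (19.9435 − 1)/45.44737 = 0.416823
r = −ln(0.416823)/32 = 0.87509/32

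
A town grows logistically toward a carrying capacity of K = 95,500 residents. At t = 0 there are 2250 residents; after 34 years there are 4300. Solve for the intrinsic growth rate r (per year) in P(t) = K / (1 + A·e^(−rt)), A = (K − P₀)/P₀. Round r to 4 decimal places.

A = (95500 − 2250)/2250 = 41.44444
4300 = 95500/(1 + 41.44444·e^(−r·34)) → e^(−34r) = (22.2093 − 1)/41.44444 = 0.511753
r = −ln(0.511753)/34 = 0.66991/34

r ≈ 0.0197 per year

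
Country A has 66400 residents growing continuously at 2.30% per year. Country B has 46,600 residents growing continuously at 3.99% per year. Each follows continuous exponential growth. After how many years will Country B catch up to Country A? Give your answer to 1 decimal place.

t ≈ 21.0 years

66400·e^(0.023t) = 46600·e^(0.0399t)
66400/46600 = e^((0.0399 − 0.023)t) → ln(1.42489) = 0.0169·t
t = 0.3541 / 0.0169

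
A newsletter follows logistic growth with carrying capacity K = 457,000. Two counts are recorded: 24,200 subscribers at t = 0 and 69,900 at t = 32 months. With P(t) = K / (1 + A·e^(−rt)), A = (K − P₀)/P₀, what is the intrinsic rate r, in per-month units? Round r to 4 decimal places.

A = (457000 − 24200)/24200 = 17.8843
69900 = 457000/(1 + 17.8843·e^(−r·32)) → e^(−32r) = (6.53791 − 1)/17.8843 = 0.309652
r = −ln(0.309652)/32 = 1.17231/32

r ≈ 0.0366 per month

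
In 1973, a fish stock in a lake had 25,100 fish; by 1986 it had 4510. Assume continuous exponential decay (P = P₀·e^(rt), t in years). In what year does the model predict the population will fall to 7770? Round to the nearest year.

r = ln(4510/25100) / 13 = -1.71657/13 ≈ -0.132044 per year
t = ln(7770/25100) / r = -1.1726/-0.132044 ≈ 8.88 years after 1973

year 1982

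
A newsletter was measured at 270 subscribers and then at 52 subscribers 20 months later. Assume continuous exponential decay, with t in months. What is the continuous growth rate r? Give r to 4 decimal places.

r ≈ -0.0824 per month

52 = 270 · e^(r·20)
e^(20r) = 52/270 = 0.19259
r = ln(0.19259) / 20 = -1.64718 / 20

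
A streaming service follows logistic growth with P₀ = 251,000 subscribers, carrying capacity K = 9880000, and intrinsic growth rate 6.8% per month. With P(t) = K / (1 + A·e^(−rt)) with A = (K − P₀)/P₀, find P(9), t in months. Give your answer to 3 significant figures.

≈ 453,000 subscribers

A = (9880000 − 251000)/251000 = 38.36255
P(9) = 9880000 / (1 + 38.36255·e^(−0.068·9)) = 9880000 / (1 + 38.36255·0.542265)
= 9880000 / 21.80268 ≈ 453155.35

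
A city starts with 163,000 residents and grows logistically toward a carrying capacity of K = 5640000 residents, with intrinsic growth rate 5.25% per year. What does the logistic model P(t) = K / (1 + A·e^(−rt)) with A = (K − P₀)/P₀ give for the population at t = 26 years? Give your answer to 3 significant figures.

A = (5640000 − 163000)/163000 = 33.60123
P(26) = 5640000 / (1 + 33.60123·e^(−0.0525·26)) = 5640000 / (1 + 33.60123·0.255381)
= 5640000 / 9.5811 ≈ 588658.67

≈ 589,000 residents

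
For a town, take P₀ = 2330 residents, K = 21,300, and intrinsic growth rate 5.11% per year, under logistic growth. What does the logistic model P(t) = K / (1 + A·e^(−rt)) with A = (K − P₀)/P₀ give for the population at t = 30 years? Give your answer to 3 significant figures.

≈ 7,720 residents

A = (21300 − 2330)/2330 = 8.14163
P(30) = 21300 / (1 + 8.14163·e^(−0.0511·30)) = 21300 / (1 + 8.14163·0.215887)
= 21300 / 2.75767 ≈ 7723.9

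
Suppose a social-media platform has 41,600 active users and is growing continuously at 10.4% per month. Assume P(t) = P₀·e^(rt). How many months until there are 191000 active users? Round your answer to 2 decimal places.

191000 = 41600 · e^(0.104·t)
t = ln(191000/41600) / 0.104 = ln(4.59135) / 0.104 = 1.52417 / 0.104

t ≈ 14.66 months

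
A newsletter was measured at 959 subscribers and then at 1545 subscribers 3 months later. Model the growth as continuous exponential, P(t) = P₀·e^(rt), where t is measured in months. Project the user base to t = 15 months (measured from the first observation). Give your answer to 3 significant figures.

≈ 10,400 subscribers

r = ln(1545/959) / 3 ≈ 0.158963 per month
P(15) = 959 · e^(0.158963·15) = 959 · 10.85299 ≈ 10408.02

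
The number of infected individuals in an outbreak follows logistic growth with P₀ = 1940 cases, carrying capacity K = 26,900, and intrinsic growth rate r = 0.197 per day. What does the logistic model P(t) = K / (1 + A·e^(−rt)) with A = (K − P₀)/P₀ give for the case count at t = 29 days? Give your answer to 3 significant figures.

≈ 25,800 cases

A = (26900 − 1940)/1940 = 12.86598
P(29) = 26900 / (1 + 12.86598·e^(−0.197·29)) = 26900 / (1 + 12.86598·0.003303)
= 26900 / 1.04249 ≈ 25803.53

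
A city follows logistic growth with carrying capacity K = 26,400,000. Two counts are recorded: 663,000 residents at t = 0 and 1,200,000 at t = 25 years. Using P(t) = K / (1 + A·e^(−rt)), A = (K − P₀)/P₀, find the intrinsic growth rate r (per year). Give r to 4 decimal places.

r ≈ 0.0246 per year

A = (26400000 − 663000)/663000 = 38.819
1200000 = 26400000/(1 + 38.819·e^(−r·25)) → e^(−25r) = (22 − 1)/38.819 = 0.540972
r = −ln(0.540972)/25 = 0.61439/25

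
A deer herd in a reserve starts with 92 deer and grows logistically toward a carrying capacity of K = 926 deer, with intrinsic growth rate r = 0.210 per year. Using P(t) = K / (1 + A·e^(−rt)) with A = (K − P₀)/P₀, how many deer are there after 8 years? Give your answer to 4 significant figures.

A = (926 − 92)/92 = 9.06522
P(8) = 926 / (1 + 9.06522·e^(−0.21·8)) = 926 / (1 + 9.06522·0.186374)
= 926 / 2.68952 ≈ 344.3

≈ 344.3 deer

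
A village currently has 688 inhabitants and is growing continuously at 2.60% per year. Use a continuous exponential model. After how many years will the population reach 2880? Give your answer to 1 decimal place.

2880 = 688 · e^(0.026·t)
t = ln(2880/688) / 0.026 = ln(4.18605) / 0.026 = 1.43176 / 0.026

t ≈ 55.1 years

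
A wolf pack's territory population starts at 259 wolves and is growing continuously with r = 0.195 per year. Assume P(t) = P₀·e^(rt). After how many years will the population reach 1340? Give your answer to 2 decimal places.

1340 = 259 · e^(0.195·t)
t = ln(1340/259) / 0.195 = ln(5.17375) / 0.195 = 1.6436 / 0.195

t ≈ 8.43 years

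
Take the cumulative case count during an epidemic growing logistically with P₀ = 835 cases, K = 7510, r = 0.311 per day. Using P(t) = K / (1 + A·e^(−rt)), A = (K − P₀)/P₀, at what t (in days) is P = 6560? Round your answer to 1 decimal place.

A = (7510 − 835)/835 = 7.99401
6560 = 7510/(1 + 7.99401·e^(−0.311t)) → 1 + 7.99401·e^(−0.311t) = 1.14482
e^(−0.311t) = 0.018116 → t = ln(55.20076)/0.311 = 4.01098/0.311

t ≈ 12.9 days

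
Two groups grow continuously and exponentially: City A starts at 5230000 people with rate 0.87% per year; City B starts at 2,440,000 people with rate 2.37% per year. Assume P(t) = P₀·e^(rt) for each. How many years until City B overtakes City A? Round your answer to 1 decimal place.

t ≈ 50.8 years

5230000·e^(0.0087t) = 2440000·e^(0.0237t)
5230000/2440000 = e^((0.0237 − 0.0087)t) → ln(2.14344) = 0.015·t
t = 0.76241 / 0.015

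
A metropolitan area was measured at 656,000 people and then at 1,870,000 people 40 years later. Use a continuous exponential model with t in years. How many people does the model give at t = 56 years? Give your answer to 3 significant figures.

≈ 2,840,000 people

r = ln(1870000/656000) / 40 ≈ 0.026188 per year
P(56) = 656000 · e^(0.026188·56) = 656000 · 4.33424 ≈ 2843260.9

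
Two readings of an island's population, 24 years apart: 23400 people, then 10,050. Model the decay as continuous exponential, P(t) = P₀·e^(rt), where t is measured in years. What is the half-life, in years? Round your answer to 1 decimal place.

half-life ≈ 19.7 years

r = ln(10050/23400) / 24 = ln(0.42949) / 24 ≈ -0.035215 per year
half-life = ln 2 / |r| = 0.69315 / 0.035215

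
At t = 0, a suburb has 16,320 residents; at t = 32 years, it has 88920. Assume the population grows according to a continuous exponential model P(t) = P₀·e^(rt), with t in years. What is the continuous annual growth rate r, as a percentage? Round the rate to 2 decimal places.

88920 = 16320 · e^(r·32)
e^(32r) = 88920/16320 = 5.44853
r = ln(5.44853) / 32 = 1.69535 / 32

r ≈ 5.30% per year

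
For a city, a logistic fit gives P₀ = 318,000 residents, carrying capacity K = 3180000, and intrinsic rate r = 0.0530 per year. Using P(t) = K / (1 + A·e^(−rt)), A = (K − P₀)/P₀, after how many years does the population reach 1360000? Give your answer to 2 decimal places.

t ≈ 35.96 years

A = (3180000 − 318000)/318000 = 9
1360000 = 3180000/(1 + 9·e^(−0.053t)) → 1 + 9·e^(−0.053t) = 2.33824
e^(−0.053t) = 0.148693 → t = ln(6.72527)/0.053 = 1.90587/0.053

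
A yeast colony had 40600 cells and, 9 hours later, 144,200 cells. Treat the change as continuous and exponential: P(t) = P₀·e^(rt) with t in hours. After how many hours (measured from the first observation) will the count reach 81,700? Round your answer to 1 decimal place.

r = ln(144200/40600) / 9 ≈ 0.140826 per hour
t = ln(81700/40600) / r = 0.69929 / 0.140826 ≈ 4.966

t ≈ 5.0 hours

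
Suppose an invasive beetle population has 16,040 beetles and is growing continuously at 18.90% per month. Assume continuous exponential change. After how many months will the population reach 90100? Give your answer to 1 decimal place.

t ≈ 9.1 months

90100 = 16040 · e^(0.189·t)
t = ln(90100/16040) / 0.189 = ln(5.61721) / 0.189 = 1.72583 / 0.189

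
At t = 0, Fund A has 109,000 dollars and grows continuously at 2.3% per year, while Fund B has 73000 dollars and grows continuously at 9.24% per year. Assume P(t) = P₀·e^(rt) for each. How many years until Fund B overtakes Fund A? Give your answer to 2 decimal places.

t ≈ 5.78 years

109000·e^(0.023t) = 73000·e^(0.0924t)
109000/73000 = e^((0.0924 − 0.023)t) → ln(1.49315) = 0.0694·t
t = 0.40089 / 0.0694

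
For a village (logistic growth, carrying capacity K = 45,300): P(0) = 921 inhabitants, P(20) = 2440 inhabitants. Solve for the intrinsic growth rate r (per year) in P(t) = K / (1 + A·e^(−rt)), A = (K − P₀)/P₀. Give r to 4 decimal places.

r ≈ 0.0505 per year

A = (45300 − 921)/921 = 48.18567
2440 = 45300/(1 + 48.18567·e^(−r·20)) → e^(−20r) = (18.56557 − 1)/48.18567 = 0.364539
r = −ln(0.364539)/20 = 1.00912/20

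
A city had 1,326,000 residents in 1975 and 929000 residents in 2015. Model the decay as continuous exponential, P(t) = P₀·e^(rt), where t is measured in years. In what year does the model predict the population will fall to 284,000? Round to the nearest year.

r = ln(929000/1326000) / 40 = -0.35581/40 ≈ -0.008895 per year
t = ln(284000/1326000) / r = -1.54095/-0.008895 ≈ 173.23 years after 1975

year 2148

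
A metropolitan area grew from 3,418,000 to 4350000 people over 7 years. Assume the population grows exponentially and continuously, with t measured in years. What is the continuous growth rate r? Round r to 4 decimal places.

4350000 = 3418000 · e^(r·7)
e^(7r) = 4350000/3418000 = 1.27267
r = ln(1.27267) / 7 = 0.24112 / 7

r ≈ 0.0344 per year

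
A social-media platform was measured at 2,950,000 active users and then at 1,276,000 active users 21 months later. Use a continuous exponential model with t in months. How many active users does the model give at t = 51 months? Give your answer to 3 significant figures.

≈ 385,000 active users

r = ln(1276000/2950000) / 21 ≈ -0.039908 per month
P(51) = 2950000 · e^(-0.039908·51) = 2950000 · 0.13064 ≈ 385382.17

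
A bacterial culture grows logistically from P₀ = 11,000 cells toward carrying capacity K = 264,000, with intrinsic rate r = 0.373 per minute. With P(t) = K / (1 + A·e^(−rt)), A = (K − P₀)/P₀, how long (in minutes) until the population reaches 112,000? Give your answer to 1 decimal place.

A = (264000 − 11000)/11000 = 23
112000 = 264000/(1 + 23·e^(−0.373t)) → 1 + 23·e^(−0.373t) = 2.35714
e^(−0.373t) = 0.059006 → t = ln(16.94737)/0.373 = 2.83011/0.373

t ≈ 7.6 minutes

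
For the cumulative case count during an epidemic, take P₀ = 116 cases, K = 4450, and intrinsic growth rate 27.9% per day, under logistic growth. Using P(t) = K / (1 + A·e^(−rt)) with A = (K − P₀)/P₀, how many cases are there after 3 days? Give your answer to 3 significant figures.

A = (4450 − 116)/116 = 37.36207
P(3) = 4450 / (1 + 37.36207·e^(−0.279·3)) = 4450 / (1 + 37.36207·0.433008)
= 4450 / 17.17806 ≈ 259.05

≈ 259 cases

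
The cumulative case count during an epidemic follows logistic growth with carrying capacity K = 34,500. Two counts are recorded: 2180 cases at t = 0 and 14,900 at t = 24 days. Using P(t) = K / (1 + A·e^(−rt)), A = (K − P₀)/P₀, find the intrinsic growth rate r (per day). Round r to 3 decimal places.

A = (34500 − 2180)/2180 = 14.82569
14900 = 34500/(1 + 14.82569·e^(−r·24)) → e^(−24r) = (2.31544 − 1)/14.82569 = 0.088727
r = −ln(0.088727)/24 = 2.42219/24

r ≈ 0.101 per day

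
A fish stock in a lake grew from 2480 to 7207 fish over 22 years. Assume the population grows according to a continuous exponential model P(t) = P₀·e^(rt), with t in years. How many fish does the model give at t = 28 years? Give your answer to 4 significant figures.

r = ln(7207/2480) / 22 ≈ 0.048491 per year
P(28) = 2480 · e^(0.048491·28) = 2480 · 3.88739 ≈ 9640.73

≈ 9,641 fish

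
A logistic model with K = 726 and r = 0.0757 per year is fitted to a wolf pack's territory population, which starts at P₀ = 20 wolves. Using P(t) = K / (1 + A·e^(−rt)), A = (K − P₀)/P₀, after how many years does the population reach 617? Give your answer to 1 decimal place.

A = (726 − 20)/20 = 35.3
617 = 726/(1 + 35.3·e^(−0.0757t)) → 1 + 35.3·e^(−0.0757t) = 1.17666
e^(−0.0757t) = 0.005005 → t = ln(199.81743)/0.0757 = 5.2974/0.0757

t ≈ 70.0 years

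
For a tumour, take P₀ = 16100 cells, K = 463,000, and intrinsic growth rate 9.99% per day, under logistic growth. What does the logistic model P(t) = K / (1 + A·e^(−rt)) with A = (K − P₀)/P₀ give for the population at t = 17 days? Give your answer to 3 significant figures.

≈ 76,200 cells

A = (463000 − 16100)/16100 = 27.75776
P(17) = 463000 / (1 + 27.75776·e^(−0.0999·17)) = 463000 / (1 + 27.75776·0.182994)
= 463000 / 6.07951 ≈ 76157.4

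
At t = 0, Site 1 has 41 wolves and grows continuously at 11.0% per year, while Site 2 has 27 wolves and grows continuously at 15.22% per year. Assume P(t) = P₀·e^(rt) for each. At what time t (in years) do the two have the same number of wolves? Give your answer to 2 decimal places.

t ≈ 9.90 years

41·e^(0.11t) = 27·e^(0.1522t)
41/27 = e^((0.1522 − 0.11)t) → ln(1.51852) = 0.0422·t
t = 0.41774 / 0.0422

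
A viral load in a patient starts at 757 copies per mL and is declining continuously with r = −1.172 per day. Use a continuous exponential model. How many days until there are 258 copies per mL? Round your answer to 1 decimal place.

t ≈ 0.9 days

258 = 757 · e^(-1.172·t)
t = ln(258/757) / -1.172 = ln(0.34082) / -1.172 = -1.0764 / -1.172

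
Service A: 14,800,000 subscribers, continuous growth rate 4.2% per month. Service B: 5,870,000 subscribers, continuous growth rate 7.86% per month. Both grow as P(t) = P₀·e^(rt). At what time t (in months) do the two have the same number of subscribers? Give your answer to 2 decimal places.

t ≈ 25.27 months

14800000·e^(0.042t) = 5870000·e^(0.0786t)
14800000/5870000 = e^((0.0786 − 0.042)t) → ln(2.52129) = 0.0366·t
t = 0.92477 / 0.0366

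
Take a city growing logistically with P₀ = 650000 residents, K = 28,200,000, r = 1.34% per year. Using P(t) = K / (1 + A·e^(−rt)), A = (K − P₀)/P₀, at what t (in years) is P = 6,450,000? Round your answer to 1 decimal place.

t ≈ 188.9 years

A = (28200000 − 650000)/650000 = 42.38462
6450000 = 28200000/(1 + 42.38462·e^(−0.0134t)) → 1 + 42.38462·e^(−0.0134t) = 4.37209
e^(−0.0134t) = 0.079559 → t = ln(12.56923)/0.0134 = 2.53125/0.0134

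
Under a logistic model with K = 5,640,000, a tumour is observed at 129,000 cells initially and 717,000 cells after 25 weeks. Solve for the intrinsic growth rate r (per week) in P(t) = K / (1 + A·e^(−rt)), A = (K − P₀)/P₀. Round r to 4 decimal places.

r ≈ 0.0731 per week

A = (5640000 − 129000)/129000 = 42.72093
717000 = 5640000/(1 + 42.72093·e^(−r·25)) → e^(−25r) = (7.86611 − 1)/42.72093 = 0.16072
r = −ln(0.16072)/25 = 1.82809/25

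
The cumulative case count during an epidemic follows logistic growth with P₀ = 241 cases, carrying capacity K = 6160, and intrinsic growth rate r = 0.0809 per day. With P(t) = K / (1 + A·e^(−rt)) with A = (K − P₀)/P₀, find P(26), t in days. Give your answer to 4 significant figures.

≈ 1,541 cases

A = (6160 − 241)/241 = 24.56017
P(26) = 6160 / (1 + 24.56017·e^(−0.0809·26)) = 6160 / (1 + 24.56017·0.122041)
= 6160 / 3.99734 ≈ 1541.02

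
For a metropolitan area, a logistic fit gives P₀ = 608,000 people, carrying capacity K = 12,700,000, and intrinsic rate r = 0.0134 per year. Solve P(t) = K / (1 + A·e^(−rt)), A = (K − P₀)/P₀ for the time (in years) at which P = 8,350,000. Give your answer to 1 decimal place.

t ≈ 271.8 years

A = (12700000 − 608000)/608000 = 19.88816
8350000 = 12700000/(1 + 19.88816·e^(−0.0134t)) → 1 + 19.88816·e^(−0.0134t) = 1.52096
e^(−0.0134t) = 0.026194 → t = ln(38.17612)/0.0134 = 3.64221/0.0134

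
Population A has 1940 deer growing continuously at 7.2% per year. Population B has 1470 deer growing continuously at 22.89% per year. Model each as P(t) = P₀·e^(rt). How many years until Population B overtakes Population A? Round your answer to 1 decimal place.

t ≈ 1.8 years

1940·e^(0.072t) = 1470·e^(0.2289t)
1940/1470 = e^((0.2289 − 0.072)t) → ln(1.31973) = 0.1569·t
t = 0.27743 / 0.1569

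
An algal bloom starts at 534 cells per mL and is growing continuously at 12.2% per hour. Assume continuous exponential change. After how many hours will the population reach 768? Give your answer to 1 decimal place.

768 = 534 · e^(0.122·t)
t = ln(768/534) / 0.122 = ln(1.4382) / 0.122 = 0.36339 / 0.122

t ≈ 3.0 hours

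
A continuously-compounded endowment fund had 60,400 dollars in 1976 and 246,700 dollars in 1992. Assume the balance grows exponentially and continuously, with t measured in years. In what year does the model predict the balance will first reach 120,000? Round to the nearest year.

year 1984

r = ln(246700/60400) / 16 = 1.40718/16 ≈ 0.087949 per year
t = ln(120000/60400) / r = 0.6865/0.087949 ≈ 7.81 years after 1976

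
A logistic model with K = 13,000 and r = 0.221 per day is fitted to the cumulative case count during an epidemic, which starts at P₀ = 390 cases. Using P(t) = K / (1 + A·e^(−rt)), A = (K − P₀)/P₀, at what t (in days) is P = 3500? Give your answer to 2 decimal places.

t ≈ 11.21 days

A = (13000 − 390)/390 = 32.33333
3500 = 13000/(1 + 32.33333·e^(−0.221t)) → 1 + 32.33333·e^(−0.221t) = 3.71429
e^(−0.221t) = 0.083947 → t = ln(11.91228)/0.221 = 2.47757/0.221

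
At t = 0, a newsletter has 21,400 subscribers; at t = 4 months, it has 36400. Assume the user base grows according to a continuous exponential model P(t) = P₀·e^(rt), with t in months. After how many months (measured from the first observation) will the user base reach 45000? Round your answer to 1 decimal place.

t ≈ 5.6 months

r = ln(36400/21400) / 4 ≈ 0.132794 per month
t = ln(45000/21400) / r = 0.74327 / 0.132794 ≈ 5.597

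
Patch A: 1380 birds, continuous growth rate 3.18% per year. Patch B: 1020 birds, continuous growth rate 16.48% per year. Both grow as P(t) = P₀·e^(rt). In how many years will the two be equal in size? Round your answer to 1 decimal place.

1380·e^(0.0318t) = 1020·e^(0.1648t)
1380/1020 = e^((0.1648 − 0.0318)t) → ln(1.35294) = 0.133·t
t = 0.30228 / 0.133

t ≈ 2.3 years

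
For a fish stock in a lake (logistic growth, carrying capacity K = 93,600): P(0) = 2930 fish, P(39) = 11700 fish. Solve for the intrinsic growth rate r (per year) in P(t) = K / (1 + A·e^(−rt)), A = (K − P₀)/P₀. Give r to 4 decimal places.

A = (93600 − 2930)/2930 = 30.94539
11700 = 93600/(1 + 30.94539·e^(−r·39)) → e^(−39r) = (8 − 1)/30.94539 = 0.226205
r = −ln(0.226205)/39 = 1.48631/39

r ≈ 0.0381 per year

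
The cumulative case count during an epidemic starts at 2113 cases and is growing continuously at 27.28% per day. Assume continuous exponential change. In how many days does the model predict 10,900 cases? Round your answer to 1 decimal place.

10900 = 2113 · e^(0.2728·t)
t = ln(10900/2113) / 0.2728 = ln(5.15854) / 0.2728 = 1.64065 / 0.2728

t ≈ 6.0 days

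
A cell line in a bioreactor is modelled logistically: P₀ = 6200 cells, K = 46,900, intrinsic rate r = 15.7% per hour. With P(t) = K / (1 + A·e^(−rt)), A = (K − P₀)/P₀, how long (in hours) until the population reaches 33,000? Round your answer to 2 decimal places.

A = (46900 − 6200)/6200 = 6.56452
33000 = 46900/(1 + 6.56452·e^(−0.157t)) → 1 + 6.56452·e^(−0.157t) = 1.42121
e^(−0.157t) = 0.064165 → t = ln(15.58482)/0.157 = 2.7463/0.157

t ≈ 17.49 hours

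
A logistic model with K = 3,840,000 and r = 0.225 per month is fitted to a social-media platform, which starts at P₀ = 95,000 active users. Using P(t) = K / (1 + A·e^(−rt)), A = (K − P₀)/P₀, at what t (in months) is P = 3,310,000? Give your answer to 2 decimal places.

A = (3840000 − 95000)/95000 = 39.42105
3310000 = 3840000/(1 + 39.42105·e^(−0.225t)) → 1 + 39.42105·e^(−0.225t) = 1.16012
e^(−0.225t) = 0.004062 → t = ln(246.19563)/0.225 = 5.50613/0.225

t ≈ 24.47 months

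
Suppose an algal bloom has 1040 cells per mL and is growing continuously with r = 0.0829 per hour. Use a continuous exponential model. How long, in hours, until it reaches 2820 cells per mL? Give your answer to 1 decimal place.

t ≈ 12.0 hours

2820 = 1040 · e^(0.0829·t)
t = ln(2820/1040) / 0.0829 = ln(2.71154) / 0.0829 = 0.99752 / 0.0829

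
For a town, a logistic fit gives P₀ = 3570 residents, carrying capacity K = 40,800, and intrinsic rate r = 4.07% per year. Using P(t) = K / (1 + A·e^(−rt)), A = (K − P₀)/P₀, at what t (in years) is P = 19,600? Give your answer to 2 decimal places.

A = (40800 − 3570)/3570 = 10.42857
19600 = 40800/(1 + 10.42857·e^(−0.0407t)) → 1 + 10.42857·e^(−0.0407t) = 2.08163
e^(−0.0407t) = 0.103718 → t = ln(9.64151)/0.0407 = 2.26608/0.0407

t ≈ 55.68 years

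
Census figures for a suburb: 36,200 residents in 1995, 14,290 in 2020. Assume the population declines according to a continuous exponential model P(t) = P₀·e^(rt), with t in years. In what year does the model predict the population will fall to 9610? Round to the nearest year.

year 2031

r = ln(14290/36200) / 25 = -0.9295/25 ≈ -0.03718 per year
t = ln(9610/36200) / r = -1.32625/-0.03718 ≈ 35.67 years after 1995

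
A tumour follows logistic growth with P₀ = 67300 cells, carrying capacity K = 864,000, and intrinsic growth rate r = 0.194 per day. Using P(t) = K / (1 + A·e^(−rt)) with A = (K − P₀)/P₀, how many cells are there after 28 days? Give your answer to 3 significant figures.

A = (864000 − 67300)/67300 = 11.83804
P(28) = 864000 / (1 + 11.83804·e^(−0.194·28)) = 864000 / (1 + 11.83804·0.004374)
= 864000 / 1.05178 ≈ 821461.76

≈ 821,000 cells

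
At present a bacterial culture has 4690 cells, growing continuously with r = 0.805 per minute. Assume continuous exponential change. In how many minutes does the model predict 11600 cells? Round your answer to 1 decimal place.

t ≈ 1.1 minutes

11600 = 4690 · e^(0.805·t)
t = ln(11600/4690) / 0.805 = ln(2.47335) / 0.805 = 0.90557 / 0.805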